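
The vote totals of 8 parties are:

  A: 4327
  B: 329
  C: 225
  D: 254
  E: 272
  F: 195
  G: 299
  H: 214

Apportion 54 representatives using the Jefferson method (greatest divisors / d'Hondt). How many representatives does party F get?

1

Standard divisor 6115/54 ≈ 113.241; standard quotas: A 38.211, B 2.905, C 1.987, D 2.243, E 2.402, F 1.722, G 2.640, H 1.890.
Rounding down gives 38, 2, 1, 2, 2, 1, 2, 1 = 49 seats, so the divisor must be adjusted.
With modified divisor 105.83: modified quotas A 40.886, B 3.109, C 2.126, D 2.400, E 2.570, F 1.843, G 2.825, H 2.022.
Rounding down: A 40, B 3, C 2, D 2, E 2, F 1, G 2, H 2 (total 54).
F receives 1.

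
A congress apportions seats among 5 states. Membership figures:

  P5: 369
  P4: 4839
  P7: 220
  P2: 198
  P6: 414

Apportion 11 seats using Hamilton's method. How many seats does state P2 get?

Total 6040; standard divisor 6040/11 ≈ 549.091.
Standard quotas: P5 0.672, P4 8.813, P7 0.401, P2 0.361, P6 0.754.
Lower quotas: P5 0, P4 8, P7 0, P2 0, P6 0 (sum 8, leaving 3 seats).
Remainders in descending order: P4 0.813, P6 0.754, P5 0.672, P7 0.401, P2 0.361.
Largest remainders: P4, P6, P5 receive the extra seats.
P2 receives 0.

0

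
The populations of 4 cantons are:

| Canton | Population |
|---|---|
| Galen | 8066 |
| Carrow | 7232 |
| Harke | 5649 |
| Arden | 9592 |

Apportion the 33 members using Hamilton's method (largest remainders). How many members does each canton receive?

Galen: 9; Carrow: 8; Harke: 6; Arden: 10

Total 30539; standard divisor 30539/33 ≈ 925.424.
Standard quotas: Galen 8.7160, Carrow 7.8148, Harke 6.1042, Arden 10.3650.
Lower quotas: Galen 8, Carrow 7, Harke 6, Arden 10 (sum 31, leaving 2 seats).
Remainders in descending order: Carrow 0.8148, Galen 0.7160, Arden 0.3650, Harke 0.1042.
Largest remainders: Carrow, Galen receive the extra seats.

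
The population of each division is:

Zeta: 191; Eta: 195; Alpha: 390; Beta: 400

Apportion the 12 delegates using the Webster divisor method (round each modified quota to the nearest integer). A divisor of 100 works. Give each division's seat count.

Zeta: 2, Eta: 2, Alpha: 4, Beta: 4

With modified divisor 100: modified quotas Zeta 1.910, Eta 1.950, Alpha 3.900, Beta 4.000.
Rounding to the nearest integer: Zeta 2, Eta 2, Alpha 4, Beta 4 (total 12).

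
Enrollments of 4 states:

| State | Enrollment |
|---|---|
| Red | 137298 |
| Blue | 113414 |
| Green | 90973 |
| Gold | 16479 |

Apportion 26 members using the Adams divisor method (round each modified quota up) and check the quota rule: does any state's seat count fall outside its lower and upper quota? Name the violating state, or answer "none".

Standard quotas: Red 9.967, Blue 8.233, Green 6.604, Gold 1.196.
Adams allocation: Red 10, Blue 8, Green 6, Gold 2.
Every allocation lies between the lower and upper quota.

none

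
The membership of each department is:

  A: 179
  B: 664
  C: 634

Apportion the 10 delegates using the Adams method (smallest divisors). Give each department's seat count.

Standard divisor 1477/10 ≈ 147.7; standard quotas: A 1.212, B 4.496, C 4.292.
Rounding up gives 2, 5, 5 = 12 seats, so the divisor must be adjusted.
With modified divisor 170: modified quotas A 1.053, B 3.906, C 3.729.
Rounding up: A 2, B 4, C 4 (total 10).

A 2; B 4; C 4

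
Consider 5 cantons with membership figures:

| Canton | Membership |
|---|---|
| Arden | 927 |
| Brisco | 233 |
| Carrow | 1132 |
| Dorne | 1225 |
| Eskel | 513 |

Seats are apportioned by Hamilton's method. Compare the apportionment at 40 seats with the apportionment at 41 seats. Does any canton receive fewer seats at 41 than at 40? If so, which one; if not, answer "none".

Brisco

At 40 seats: Arden 9, Brisco 3, Carrow 11, Dorne 12, Eskel 5.
At 41 seats: Arden 9, Brisco 2, Carrow 12, Dorne 13, Eskel 5.
Brisco drops from 3 to 2.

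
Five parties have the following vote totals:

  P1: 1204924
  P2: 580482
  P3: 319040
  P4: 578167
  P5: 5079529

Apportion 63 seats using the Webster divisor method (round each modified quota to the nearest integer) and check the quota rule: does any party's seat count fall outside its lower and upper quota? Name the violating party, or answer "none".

P5

Standard quotas: P1 9.780, P2 4.711, P3 2.589, P4 4.693, P5 41.227.
Webster allocation: P1 10, P2 5, P3 3, P4 5, P5 40.
P5 has quota 41.227 (lower 41, upper 42) but receives 40 — outside the quota interval.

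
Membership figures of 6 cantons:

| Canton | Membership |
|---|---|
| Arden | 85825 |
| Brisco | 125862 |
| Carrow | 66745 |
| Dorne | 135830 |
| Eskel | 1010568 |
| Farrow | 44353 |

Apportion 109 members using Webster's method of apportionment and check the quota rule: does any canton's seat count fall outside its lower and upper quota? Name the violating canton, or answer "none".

Standard quotas: Arden 6.367, Brisco 9.338, Carrow 4.952, Dorne 10.077, Eskel 74.975, Farrow 3.291.
Webster allocation: Arden 6, Brisco 9, Carrow 5, Dorne 10, Eskel 76, Farrow 3.
Eskel has quota 74.975 (lower 74, upper 75) but receives 76 — outside the quota interval.

Eskel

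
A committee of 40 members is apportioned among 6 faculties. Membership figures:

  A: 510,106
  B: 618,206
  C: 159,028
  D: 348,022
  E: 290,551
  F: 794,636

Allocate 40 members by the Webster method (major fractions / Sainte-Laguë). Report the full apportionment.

A: 8; B: 9; C: 2; D: 5; E: 4; F: 12

Standard divisor 2720549/40 ≈ 68013.725; standard quotas: A 7.500, B 9.089, C 2.338, D 5.117, E 4.272, F 11.683.
Rounding to the nearest integer gives A 8, B 9, C 2, D 5, E 4, F 12 — total 40, matching the house size, so no adjustment is needed.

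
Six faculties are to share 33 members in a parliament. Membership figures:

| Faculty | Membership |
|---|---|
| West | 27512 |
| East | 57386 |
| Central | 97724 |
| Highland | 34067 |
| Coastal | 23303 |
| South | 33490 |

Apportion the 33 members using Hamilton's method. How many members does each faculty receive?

Total 273482; standard divisor 273482/33 ≈ 8287.333.
Standard quotas: West 3.3198, East 6.9245, Central 11.7920, Highland 4.1107, Coastal 2.8119, South 4.0411.
Lower quotas: West 3, East 6, Central 11, Highland 4, Coastal 2, South 4 (sum 30, leaving 3 seats).
Remainders in descending order: East 0.9245, Coastal 0.8119, Central 0.7920, West 0.3198, Highland 0.1107, South 0.0411.
The surplus seats go to East, Coastal, Central.

West 3, East 7, Central 12, Highland 4, Coastal 3, South 4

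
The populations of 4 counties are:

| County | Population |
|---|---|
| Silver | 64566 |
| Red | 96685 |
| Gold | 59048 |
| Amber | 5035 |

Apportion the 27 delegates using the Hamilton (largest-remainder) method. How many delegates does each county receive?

Silver 8; Red 11; Gold 7; Amber 1

Total 225334; standard divisor 225334/27 ≈ 8345.704.
Standard quotas: Silver 7.7364, Red 11.5850, Gold 7.0753, Amber 0.6033.
Lower quotas: Silver 7, Red 11, Gold 7, Amber 0 (sum 25, leaving 2 seats).
Remainders in descending order: Silver 0.7364, Amber 0.6033, Red 0.5850, Gold 0.0753.
The surplus seats go to Silver, Amber.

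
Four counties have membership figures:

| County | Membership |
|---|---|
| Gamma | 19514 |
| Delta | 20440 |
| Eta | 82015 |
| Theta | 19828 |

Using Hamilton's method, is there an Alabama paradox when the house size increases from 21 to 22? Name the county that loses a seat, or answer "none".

none

At 21 seats: Gamma 3, Delta 3, Eta 12, Theta 3.
At 22 seats: Gamma 3, Delta 3, Eta 13, Theta 3.
No county's allocation decreased.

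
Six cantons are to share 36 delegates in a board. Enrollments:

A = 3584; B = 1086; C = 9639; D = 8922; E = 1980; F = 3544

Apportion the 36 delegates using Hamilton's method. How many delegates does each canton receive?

A 5, B 1, C 12, D 11, E 3, F 4

Standard divisor: 28755 ÷ 36 ≈ 798.75.
Standard quotas: A 4.4870, B 1.3596, C 12.0676, D 11.1700, E 2.4789, F 4.4369.
Lower quotas: A 4, B 1, C 12, D 11, E 2, F 4 (sum 34, leaving 2 seats).
Remainders in descending order: A 0.4870, E 0.4789, F 0.4369, B 0.3596, D 0.1700, C 0.0676.
The surplus seats go to A, E.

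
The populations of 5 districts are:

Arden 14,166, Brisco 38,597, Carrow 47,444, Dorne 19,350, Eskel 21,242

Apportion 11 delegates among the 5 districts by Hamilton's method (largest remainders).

The standard divisor is 140799/11 ≈ 12799.909.
Standard quotas: Arden 1.1067, Brisco 3.0154, Carrow 3.7066, Dorne 1.5117, Eskel 1.6595.
Lower quotas: Arden 1, Brisco 3, Carrow 3, Dorne 1, Eskel 1 (sum 9, leaving 2 seats).
Remainders in descending order: Carrow 0.7066, Eskel 0.6595, Dorne 0.5117, Arden 0.1067, Brisco 0.0154.
The surplus seats go to Carrow, Eskel.

Arden 1; Brisco 3; Carrow 4; Dorne 1; Eskel 2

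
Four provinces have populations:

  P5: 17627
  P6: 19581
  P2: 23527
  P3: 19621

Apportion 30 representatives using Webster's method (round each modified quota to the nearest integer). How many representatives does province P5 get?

7

Standard divisor 80356/30 ≈ 2678.533; standard quotas: P5 6.581, P6 7.310, P2 8.784, P3 7.325.
Rounding to the nearest integer gives P5 7, P6 7, P2 9, P3 7 — total 30, matching the house size, so no adjustment is needed.
P5 receives 7.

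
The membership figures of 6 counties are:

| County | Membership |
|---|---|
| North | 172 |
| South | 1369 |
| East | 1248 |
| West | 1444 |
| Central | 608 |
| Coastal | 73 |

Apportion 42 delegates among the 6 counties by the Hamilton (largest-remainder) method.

North 1, South 12, East 11, West 12, Central 5, Coastal 1

The standard divisor is 4914/42 = 117.
Standard quotas: North 1.470, South 11.701, East 10.667, West 12.342, Central 5.197, Coastal 0.624.
Lower quotas: North 1, South 11, East 10, West 12, Central 5, Coastal 0 (sum 39, leaving 3 seats).
Remainders in descending order: South 0.701, East 0.667, Coastal 0.624, North 0.470, West 0.342, Central 0.197.
The surplus seats go to South, East, Coastal.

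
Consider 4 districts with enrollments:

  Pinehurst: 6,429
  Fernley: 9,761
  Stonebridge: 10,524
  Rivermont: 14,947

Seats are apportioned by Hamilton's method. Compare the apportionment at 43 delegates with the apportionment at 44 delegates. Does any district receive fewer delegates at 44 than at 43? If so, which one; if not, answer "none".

At 43 seats: Pinehurst 7, Fernley 10, Stonebridge 11, Rivermont 15.
At 44 seats: Pinehurst 7, Fernley 10, Stonebridge 11, Rivermont 16.
No district's allocation decreased.

none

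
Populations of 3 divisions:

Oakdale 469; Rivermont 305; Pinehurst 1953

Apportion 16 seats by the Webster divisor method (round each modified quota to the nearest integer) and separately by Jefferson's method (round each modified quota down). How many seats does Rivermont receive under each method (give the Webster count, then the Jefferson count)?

Webster: Oakdale 3, Rivermont 2, Pinehurst 11.
Jefferson: Oakdale 3, Rivermont 1, Pinehurst 12.
Rivermont gets 2 under Webster and 1 under Jefferson.

2 and 1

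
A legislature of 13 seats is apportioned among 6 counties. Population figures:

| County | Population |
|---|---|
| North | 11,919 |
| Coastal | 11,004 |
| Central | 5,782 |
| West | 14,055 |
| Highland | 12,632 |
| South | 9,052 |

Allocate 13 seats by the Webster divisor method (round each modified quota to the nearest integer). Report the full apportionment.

North 2, Coastal 2, Central 1, West 3, Highland 3, South 2

Standard divisor 64444/13 ≈ 4957.231; standard quotas: North 2.404, Coastal 2.220, Central 1.166, West 2.835, Highland 2.548, South 1.826.
Rounding to the nearest integer gives North 2, Coastal 2, Central 1, West 3, Highland 3, South 2 — total 13, matching the house size, so no adjustment is needed.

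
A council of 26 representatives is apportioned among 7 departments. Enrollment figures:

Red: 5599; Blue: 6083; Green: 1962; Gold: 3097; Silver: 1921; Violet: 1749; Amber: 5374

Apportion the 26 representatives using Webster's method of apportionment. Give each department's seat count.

Standard divisor 25785/26 ≈ 991.731; standard quotas: Red 5.646, Blue 6.134, Green 1.978, Gold 3.123, Silver 1.937, Violet 1.764, Amber 5.419.
Rounding to the nearest integer gives Red 6, Blue 6, Green 2, Gold 3, Silver 2, Violet 2, Amber 5 — total 26, matching the house size, so no adjustment is needed.

Red 6, Blue 6, Green 2, Gold 3, Silver 2, Violet 2, Amber 5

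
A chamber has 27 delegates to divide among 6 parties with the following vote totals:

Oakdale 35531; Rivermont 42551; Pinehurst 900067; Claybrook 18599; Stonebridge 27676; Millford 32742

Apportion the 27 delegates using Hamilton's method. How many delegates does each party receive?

Oakdale 1, Rivermont 1, Pinehurst 23, Claybrook 0, Stonebridge 1, Millford 1

Total 1057166; standard divisor 1057166/27 ≈ 39154.296.
Standard quotas: Oakdale 0.9075, Rivermont 1.0868, Pinehurst 22.9877, Claybrook 0.4750, Stonebridge 0.7068, Millford 0.8362.
Lower quotas: Oakdale 0, Rivermont 1, Pinehurst 22, Claybrook 0, Stonebridge 0, Millford 0 (sum 23, leaving 4 seats).
Remainders in descending order: Pinehurst 0.9877, Oakdale 0.9075, Millford 0.8362, Stonebridge 0.7068, Claybrook 0.4750, Rivermont 0.0868.
Largest remainders: Pinehurst, Oakdale, Millford, Stonebridge receive the extra seats.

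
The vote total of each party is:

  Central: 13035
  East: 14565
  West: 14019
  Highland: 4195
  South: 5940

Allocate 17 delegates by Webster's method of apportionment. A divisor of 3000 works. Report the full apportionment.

With modified divisor 3000: modified quotas Central 4.345, East 4.855, West 4.673, Highland 1.398, South 1.980.
Rounding to the nearest integer: Central 4, East 5, West 5, Highland 1, South 2 (total 17).

Central 4; East 5; West 5; Highland 1; South 2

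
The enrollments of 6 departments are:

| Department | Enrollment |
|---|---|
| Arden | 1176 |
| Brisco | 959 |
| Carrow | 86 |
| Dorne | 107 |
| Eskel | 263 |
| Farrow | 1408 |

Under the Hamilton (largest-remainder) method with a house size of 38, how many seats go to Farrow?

Total 3999; standard divisor 3999/38 ≈ 105.237.
Standard quotas: Arden 11.175, Brisco 9.113, Carrow 0.817, Dorne 1.017, Eskel 2.499, Farrow 13.379.
Lower quotas: Arden 11, Brisco 9, Carrow 0, Dorne 1, Eskel 2, Farrow 13 (sum 36, leaving 2 seats).
Remainders in descending order: Carrow 0.817, Eskel 0.499, Farrow 0.379, Arden 0.175, Brisco 0.113, Dorne 0.017.
The surplus seats go to Carrow, Eskel.
Farrow receives 13.

13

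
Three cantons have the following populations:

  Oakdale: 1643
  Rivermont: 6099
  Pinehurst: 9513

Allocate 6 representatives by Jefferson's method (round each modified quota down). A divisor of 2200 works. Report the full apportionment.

Oakdale 0, Rivermont 2, Pinehurst 4

With modified divisor 2200: modified quotas Oakdale 0.747, Rivermont 2.772, Pinehurst 4.324.
Rounding down: Oakdale 0, Rivermont 2, Pinehurst 4 (total 6).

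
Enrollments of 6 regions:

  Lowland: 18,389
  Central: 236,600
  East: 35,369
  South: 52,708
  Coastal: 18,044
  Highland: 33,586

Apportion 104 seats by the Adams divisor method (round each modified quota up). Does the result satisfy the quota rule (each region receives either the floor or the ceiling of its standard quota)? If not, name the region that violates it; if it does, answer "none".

Standard quotas: Lowland 4.845, Central 62.343, East 9.320, South 13.888, Coastal 4.754, Highland 8.850.
Adams allocation: Lowland 5, Central 61, East 10, South 14, Coastal 5, Highland 9.
Central has quota 62.343 (lower 62, upper 63) but receives 61 — outside the quota interval.

Central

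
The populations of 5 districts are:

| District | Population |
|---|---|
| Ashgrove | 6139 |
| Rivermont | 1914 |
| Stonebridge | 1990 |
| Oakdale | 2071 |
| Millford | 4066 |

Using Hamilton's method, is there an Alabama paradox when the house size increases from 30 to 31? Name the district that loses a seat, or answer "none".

At 30 seats: Ashgrove 11, Rivermont 4, Stonebridge 4, Oakdale 4, Millford 7.
At 31 seats: Ashgrove 12, Rivermont 3, Stonebridge 4, Oakdale 4, Millford 8.
Rivermont drops from 4 to 3.

Rivermont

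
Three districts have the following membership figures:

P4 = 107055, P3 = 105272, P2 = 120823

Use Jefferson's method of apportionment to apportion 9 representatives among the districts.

Standard divisor 333150/9 ≈ 37016.667; standard quotas: P4 2.892, P3 2.844, P2 3.264.
Rounding down gives 2, 2, 3 = 7 seats, so the divisor must be adjusted.
With modified divisor 32600: modified quotas P4 3.284, P3 3.229, P2 3.706.
Rounding down: P4 3, P3 3, P2 3 (total 9).

P4=3; P3=3; P2=3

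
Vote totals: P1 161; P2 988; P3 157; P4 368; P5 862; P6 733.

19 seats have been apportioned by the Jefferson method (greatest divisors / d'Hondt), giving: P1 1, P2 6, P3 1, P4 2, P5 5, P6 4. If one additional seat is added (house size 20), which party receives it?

P6

Priority for the next seat is population ÷ (current seats + 1).
Priorities: P1 80.500, P2 141.143, P3 78.500, P4 122.667, P5 143.667, P6 146.600.
Highest priority: P6.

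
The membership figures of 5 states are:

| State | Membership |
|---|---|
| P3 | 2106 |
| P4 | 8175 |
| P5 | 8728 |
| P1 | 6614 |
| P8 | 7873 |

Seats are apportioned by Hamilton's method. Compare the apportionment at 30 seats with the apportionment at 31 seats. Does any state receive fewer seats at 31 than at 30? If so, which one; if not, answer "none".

none

At 30 seats: P3 2, P4 7, P5 8, P1 6, P8 7.
At 31 seats: P3 2, P4 8, P5 8, P1 6, P8 7.
No state's allocation decreased.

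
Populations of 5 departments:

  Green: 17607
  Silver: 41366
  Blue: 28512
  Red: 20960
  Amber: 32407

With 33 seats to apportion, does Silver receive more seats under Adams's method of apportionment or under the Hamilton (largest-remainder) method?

Adams: Green 4, Silver 9, Blue 7, Red 5, Amber 8.
Hamilton: Green 4, Silver 10, Blue 7, Red 5, Amber 7.
Silver gets 9 under Adams and 10 under Hamilton.

Hamilton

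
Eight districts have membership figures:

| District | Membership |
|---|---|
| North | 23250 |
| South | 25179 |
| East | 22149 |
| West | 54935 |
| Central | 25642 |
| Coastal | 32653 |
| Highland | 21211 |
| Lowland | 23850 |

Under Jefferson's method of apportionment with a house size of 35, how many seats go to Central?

4

Standard divisor 228869/35 ≈ 6539.114; standard quotas: North 3.556, South 3.851, East 3.387, West 8.401, Central 3.921, Coastal 4.993, Highland 3.244, Lowland 3.647.
Rounding down gives 3, 3, 3, 8, 3, 4, 3, 3 = 30 seats, so the divisor must be adjusted.
With modified divisor 5900: modified quotas North 3.941, South 4.268, East 3.754, West 9.311, Central 4.346, Coastal 5.534, Highland 3.595, Lowland 4.042.
Rounding down: North 3, South 4, East 3, West 9, Central 4, Coastal 5, Highland 3, Lowland 4 (total 35).
Central receives 4.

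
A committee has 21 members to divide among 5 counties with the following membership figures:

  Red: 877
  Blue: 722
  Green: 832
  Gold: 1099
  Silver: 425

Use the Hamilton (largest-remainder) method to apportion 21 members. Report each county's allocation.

The standard divisor is 3955/21 ≈ 188.333.
Standard quotas: Red 4.657, Blue 3.834, Green 4.418, Gold 5.835, Silver 2.257.
Lower quotas: Red 4, Blue 3, Green 4, Gold 5, Silver 2 (sum 18, leaving 3 seats).
Remainders in descending order: Gold 0.835, Blue 0.834, Red 0.657, Green 0.418, Silver 0.257.
The surplus seats go to Gold, Blue, Red.

Red 5, Blue 4, Green 4, Gold 6, Silver 2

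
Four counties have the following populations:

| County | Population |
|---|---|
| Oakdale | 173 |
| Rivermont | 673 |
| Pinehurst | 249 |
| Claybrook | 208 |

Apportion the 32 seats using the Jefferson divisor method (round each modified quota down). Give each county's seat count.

Standard divisor 1303/32 ≈ 40.719; standard quotas: Oakdale 4.249, Rivermont 16.528, Pinehurst 6.115, Claybrook 5.108.
Rounding down gives 4, 16, 6, 5 = 31 seats, so the divisor must be adjusted.
With modified divisor 38: modified quotas Oakdale 4.553, Rivermont 17.711, Pinehurst 6.553, Claybrook 5.474.
Rounding down: Oakdale 4, Rivermont 17, Pinehurst 6, Claybrook 5 (total 32).

Oakdale 4; Rivermont 17; Pinehurst 6; Claybrook 5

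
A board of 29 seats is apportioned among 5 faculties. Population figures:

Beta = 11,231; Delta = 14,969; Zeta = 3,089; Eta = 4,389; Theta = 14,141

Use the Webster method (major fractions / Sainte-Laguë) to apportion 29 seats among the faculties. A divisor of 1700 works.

With modified divisor 1700: modified quotas Beta 6.606, Delta 8.805, Zeta 1.817, Eta 2.582, Theta 8.318.
Rounding to the nearest integer: Beta 7, Delta 9, Zeta 2, Eta 3, Theta 8 (total 29).

Beta 7, Delta 9, Zeta 2, Eta 3, Theta 8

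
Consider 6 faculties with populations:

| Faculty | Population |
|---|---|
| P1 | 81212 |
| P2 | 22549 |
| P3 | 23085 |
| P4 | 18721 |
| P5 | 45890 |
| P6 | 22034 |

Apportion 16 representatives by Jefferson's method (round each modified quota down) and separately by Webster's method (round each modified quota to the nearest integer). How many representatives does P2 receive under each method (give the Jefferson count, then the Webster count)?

1 and 2

Jefferson: P1 7, P2 1, P3 2, P4 1, P5 4, P6 1.
Webster: P1 6, P2 2, P3 2, P4 1, P5 3, P6 2.
P2 gets 1 under Jefferson and 2 under Webster.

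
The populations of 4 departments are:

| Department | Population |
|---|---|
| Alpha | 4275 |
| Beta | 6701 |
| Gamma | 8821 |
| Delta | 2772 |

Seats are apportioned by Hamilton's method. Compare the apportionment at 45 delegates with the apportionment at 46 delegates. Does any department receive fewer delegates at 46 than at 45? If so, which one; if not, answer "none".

Delta

At 45 seats: Alpha 8, Beta 13, Gamma 18, Delta 6.
At 46 seats: Alpha 9, Beta 14, Gamma 18, Delta 5.
Delta drops from 6 to 5.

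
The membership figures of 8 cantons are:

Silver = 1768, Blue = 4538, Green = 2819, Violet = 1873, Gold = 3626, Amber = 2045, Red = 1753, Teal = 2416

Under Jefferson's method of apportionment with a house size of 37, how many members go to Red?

3

Standard divisor 20838/37 ≈ 563.189; standard quotas: Silver 3.139, Blue 8.058, Green 5.005, Violet 3.326, Gold 6.438, Amber 3.631, Red 3.113, Teal 4.290.
Rounding down gives 3, 8, 5, 3, 6, 3, 3, 4 = 35 seats, so the divisor must be adjusted.
With modified divisor 508: modified quotas Silver 3.480, Blue 8.933, Green 5.549, Violet 3.687, Gold 7.138, Amber 4.026, Red 3.451, Teal 4.756.
Rounding down: Silver 3, Blue 8, Green 5, Violet 3, Gold 7, Amber 4, Red 3, Teal 4 (total 37).
Red receives 3.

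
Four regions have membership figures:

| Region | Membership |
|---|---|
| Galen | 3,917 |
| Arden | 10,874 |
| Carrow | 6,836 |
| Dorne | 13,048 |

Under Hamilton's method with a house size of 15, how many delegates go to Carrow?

3

Total 34675; standard divisor 34675/15 ≈ 2311.667.
Standard quotas: Galen 1.6944, Arden 4.7040, Carrow 2.9572, Dorne 5.6444.
Lower quotas: Galen 1, Arden 4, Carrow 2, Dorne 5 (sum 12, leaving 3 seats).
Remainders in descending order: Carrow 0.9572, Arden 0.7040, Galen 0.6944, Dorne 0.6444.
The surplus seats go to Carrow, Arden, Galen.
Carrow receives 3.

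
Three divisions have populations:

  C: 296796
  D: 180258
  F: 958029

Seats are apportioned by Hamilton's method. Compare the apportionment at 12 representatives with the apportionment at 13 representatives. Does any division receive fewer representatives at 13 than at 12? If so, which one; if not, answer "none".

D

At 12 seats: C 2, D 2, F 8.
At 13 seats: C 3, D 1, F 9.
D drops from 2 to 1.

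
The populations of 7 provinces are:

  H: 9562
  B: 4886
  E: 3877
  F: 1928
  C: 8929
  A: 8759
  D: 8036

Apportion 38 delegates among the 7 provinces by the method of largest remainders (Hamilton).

H: 8, B: 4, E: 3, F: 2, C: 7, A: 7, D: 7

The standard divisor is 45977/38 ≈ 1209.921.
Standard quotas: H 7.9030, B 4.0383, E 3.2043, F 1.5935, C 7.3798, A 7.2393, D 6.6418.
Lower quotas: H 7, B 4, E 3, F 1, C 7, A 7, D 6 (sum 35, leaving 3 seats).
Remainders in descending order: H 0.9030, D 0.6418, F 0.5935, C 0.3798, A 0.2393, E 0.2043, B 0.0383.
Largest remainders: H, D, F receive the extra seats.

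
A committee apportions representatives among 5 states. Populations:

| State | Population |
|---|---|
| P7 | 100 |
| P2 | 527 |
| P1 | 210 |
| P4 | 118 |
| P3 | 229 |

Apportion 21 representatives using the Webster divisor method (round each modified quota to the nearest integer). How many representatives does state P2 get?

Standard divisor 1184/21 ≈ 56.381; standard quotas: P7 1.774, P2 9.347, P1 3.725, P4 2.093, P3 4.062.
Rounding to the nearest integer gives P7 2, P2 9, P1 4, P4 2, P3 4 — total 21, matching the house size, so no adjustment is needed.
P2 receives 9.

9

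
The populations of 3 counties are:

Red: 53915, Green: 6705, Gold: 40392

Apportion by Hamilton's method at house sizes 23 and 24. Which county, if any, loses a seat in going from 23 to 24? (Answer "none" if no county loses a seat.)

At 23 seats: Red 12, Green 2, Gold 9.
At 24 seats: Red 13, Green 1, Gold 10.
Green drops from 2 to 1.

Green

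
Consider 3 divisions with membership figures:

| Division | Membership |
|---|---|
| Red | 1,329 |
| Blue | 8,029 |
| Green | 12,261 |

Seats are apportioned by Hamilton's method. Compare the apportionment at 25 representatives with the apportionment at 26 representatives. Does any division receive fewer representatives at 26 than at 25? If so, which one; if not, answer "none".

At 25 seats: Red 2, Blue 9, Green 14.
At 26 seats: Red 1, Blue 10, Green 15.
Red drops from 2 to 1.

Red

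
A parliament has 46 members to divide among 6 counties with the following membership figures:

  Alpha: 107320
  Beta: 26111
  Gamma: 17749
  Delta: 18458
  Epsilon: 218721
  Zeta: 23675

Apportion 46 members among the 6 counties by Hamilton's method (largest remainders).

The standard divisor is 412034/46 ≈ 8957.261.
Standard quotas: Alpha 11.9813, Beta 2.9151, Gamma 1.9815, Delta 2.0607, Epsilon 24.4183, Zeta 2.6431.
Lower quotas: Alpha 11, Beta 2, Gamma 1, Delta 2, Epsilon 24, Zeta 2 (sum 42, leaving 4 seats).
Remainders in descending order: Gamma 0.9815, Alpha 0.9813, Beta 0.9151, Zeta 0.6431, Epsilon 0.4183, Delta 0.0607.
The surplus seats go to Gamma, Alpha, Beta, Zeta.

Alpha=12; Beta=3; Gamma=2; Delta=2; Epsilon=24; Zeta=3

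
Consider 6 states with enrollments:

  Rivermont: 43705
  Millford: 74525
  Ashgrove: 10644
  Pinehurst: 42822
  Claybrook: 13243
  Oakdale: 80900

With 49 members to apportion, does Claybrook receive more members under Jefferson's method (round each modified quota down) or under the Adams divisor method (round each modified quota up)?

Adams

Jefferson: Rivermont 8, Millford 14, Ashgrove 2, Pinehurst 8, Claybrook 2, Oakdale 15.
Adams: Rivermont 8, Millford 13, Ashgrove 2, Pinehurst 8, Claybrook 3, Oakdale 15.
Claybrook gets 2 under Jefferson and 3 under Adams.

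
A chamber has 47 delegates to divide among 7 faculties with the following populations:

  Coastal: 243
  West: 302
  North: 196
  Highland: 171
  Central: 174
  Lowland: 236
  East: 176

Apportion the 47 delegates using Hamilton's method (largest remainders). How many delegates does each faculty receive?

Coastal: 8, West: 10, North: 6, Highland: 5, Central: 5, Lowland: 7, East: 6

Standard divisor: 1498 ÷ 47 ≈ 31.872.
Standard quotas: Coastal 7.624, West 9.475, North 6.150, Highland 5.365, Central 5.459, Lowland 7.405, East 5.522.
Lower quotas: Coastal 7, West 9, North 6, Highland 5, Central 5, Lowland 7, East 5 (sum 44, leaving 3 seats).
Remainders in descending order: Coastal 0.624, East 0.522, West 0.475, Central 0.459, Lowland 0.405, Highland 0.365, North 0.150.
The surplus seats go to Coastal, East, West.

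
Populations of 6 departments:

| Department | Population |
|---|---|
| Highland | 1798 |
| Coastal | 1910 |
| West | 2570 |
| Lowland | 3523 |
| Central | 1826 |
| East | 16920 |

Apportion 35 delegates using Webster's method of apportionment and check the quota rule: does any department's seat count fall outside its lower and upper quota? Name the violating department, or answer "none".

East

Standard quotas: Highland 2.204, Coastal 2.342, West 3.151, Lowland 4.319, Central 2.239, East 20.745.
Webster allocation: Highland 2, Coastal 2, West 3, Lowland 4, Central 2, East 22.
East has quota 20.745 (lower 20, upper 21) but receives 22 — outside the quota interval.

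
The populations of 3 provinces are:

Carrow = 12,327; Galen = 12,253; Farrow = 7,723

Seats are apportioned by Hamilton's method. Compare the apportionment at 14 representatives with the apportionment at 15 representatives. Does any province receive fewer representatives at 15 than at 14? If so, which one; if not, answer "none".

Farrow

At 14 seats: Carrow 5, Galen 5, Farrow 4.
At 15 seats: Carrow 6, Galen 6, Farrow 3.
Farrow drops from 4 to 3.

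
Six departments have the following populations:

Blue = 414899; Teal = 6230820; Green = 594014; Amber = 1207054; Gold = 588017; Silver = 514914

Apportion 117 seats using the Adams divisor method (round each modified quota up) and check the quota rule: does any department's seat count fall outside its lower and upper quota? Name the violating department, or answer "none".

Teal

Standard quotas: Blue 5.083, Teal 76.338, Green 7.278, Amber 14.788, Gold 7.204, Silver 6.309.
Adams allocation: Blue 5, Teal 75, Green 8, Amber 15, Gold 7, Silver 7.
Teal has quota 76.338 (lower 76, upper 77) but receives 75 — outside the quota interval.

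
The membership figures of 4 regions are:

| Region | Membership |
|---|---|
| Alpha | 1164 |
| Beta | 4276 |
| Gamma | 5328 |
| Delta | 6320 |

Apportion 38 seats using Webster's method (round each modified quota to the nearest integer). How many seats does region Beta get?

9

Standard divisor 17088/38 ≈ 449.684; standard quotas: Alpha 2.588, Beta 9.509, Gamma 11.848, Delta 14.054.
Rounding to the nearest integer gives 3, 10, 12, 14 = 39 seats, so the divisor must be adjusted.
With modified divisor 460: modified quotas Alpha 2.530, Beta 9.296, Gamma 11.583, Delta 13.739.
Rounding to the nearest integer: Alpha 3, Beta 9, Gamma 12, Delta 14 (total 38).
Beta receives 9.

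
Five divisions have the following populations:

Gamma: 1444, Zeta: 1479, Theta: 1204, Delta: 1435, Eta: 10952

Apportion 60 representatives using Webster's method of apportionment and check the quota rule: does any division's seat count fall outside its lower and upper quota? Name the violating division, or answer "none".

Eta

Standard quotas: Gamma 5.246, Zeta 5.374, Theta 4.374, Delta 5.214, Eta 39.792.
Webster allocation: Gamma 5, Zeta 5, Theta 4, Delta 5, Eta 41.
Eta has quota 39.792 (lower 39, upper 40) but receives 41 — outside the quota interval.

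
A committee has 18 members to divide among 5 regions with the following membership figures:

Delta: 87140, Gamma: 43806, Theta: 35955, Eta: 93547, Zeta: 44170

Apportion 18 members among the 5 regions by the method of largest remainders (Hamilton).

Delta 5, Gamma 3, Theta 2, Eta 5, Zeta 3

Standard divisor: 304618 ÷ 18 ≈ 16923.222.
Standard quotas: Delta 5.1491, Gamma 2.5885, Theta 2.1246, Eta 5.5277, Zeta 2.6100.
Lower quotas: Delta 5, Gamma 2, Theta 2, Eta 5, Zeta 2 (sum 16, leaving 2 seats).
Remainders in descending order: Zeta 0.6100, Gamma 0.5885, Eta 0.5277, Delta 0.1491, Theta 0.1246.
Largest remainders: Zeta, Gamma receive the extra seats.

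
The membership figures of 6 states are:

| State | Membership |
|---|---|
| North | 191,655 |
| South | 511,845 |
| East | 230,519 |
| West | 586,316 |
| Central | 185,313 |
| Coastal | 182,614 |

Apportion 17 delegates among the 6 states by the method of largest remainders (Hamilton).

North 2, South 4, East 2, West 5, Central 2, Coastal 2

Standard divisor: 1888262 ÷ 17 ≈ 111074.235.
Standard quotas: North 1.7255, South 4.6081, East 2.0754, West 5.2786, Central 1.6684, Coastal 1.6441.
Lower quotas: North 1, South 4, East 2, West 5, Central 1, Coastal 1 (sum 14, leaving 3 seats).
Remainders in descending order: North 0.7255, Central 0.6684, Coastal 0.6441, South 0.6081, West 0.2786, East 0.0754.
Largest remainders: North, Central, Coastal receive the extra seats.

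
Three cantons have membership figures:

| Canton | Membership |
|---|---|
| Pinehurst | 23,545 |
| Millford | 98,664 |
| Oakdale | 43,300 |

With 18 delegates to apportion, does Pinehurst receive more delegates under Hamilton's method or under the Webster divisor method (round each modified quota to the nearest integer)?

Webster

Hamilton: Pinehurst 2, Millford 11, Oakdale 5.
Webster: Pinehurst 3, Millford 10, Oakdale 5.
Pinehurst gets 2 under Hamilton and 3 under Webster.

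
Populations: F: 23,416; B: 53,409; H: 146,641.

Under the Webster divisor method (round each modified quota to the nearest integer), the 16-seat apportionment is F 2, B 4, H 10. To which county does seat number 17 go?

Priority for the next seat is population ÷ (current seats + 0.5).
Priorities: F 9366.400, B 11868.667, H 13965.810.
Highest priority: H.

H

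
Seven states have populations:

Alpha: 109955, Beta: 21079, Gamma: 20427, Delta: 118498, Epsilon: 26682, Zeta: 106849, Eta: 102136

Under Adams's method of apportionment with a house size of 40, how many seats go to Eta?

8

Standard divisor 505626/40 ≈ 12640.65; standard quotas: Alpha 8.699, Beta 1.668, Gamma 1.616, Delta 9.374, Epsilon 2.111, Zeta 8.453, Eta 8.080.
Rounding up gives 9, 2, 2, 10, 3, 9, 9 = 44 seats, so the divisor must be adjusted.
With modified divisor 13600: modified quotas Alpha 8.085, Beta 1.550, Gamma 1.502, Delta 8.713, Epsilon 1.962, Zeta 7.857, Eta 7.510.
Rounding up: Alpha 9, Beta 2, Gamma 2, Delta 9, Epsilon 2, Zeta 8, Eta 8 (total 40).
Eta receives 8.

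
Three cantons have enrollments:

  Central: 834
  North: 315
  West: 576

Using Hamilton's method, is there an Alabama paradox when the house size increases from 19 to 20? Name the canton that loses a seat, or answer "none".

At 19 seats: Central 9, North 4, West 6.
At 20 seats: Central 10, North 3, West 7.
North drops from 4 to 3.

North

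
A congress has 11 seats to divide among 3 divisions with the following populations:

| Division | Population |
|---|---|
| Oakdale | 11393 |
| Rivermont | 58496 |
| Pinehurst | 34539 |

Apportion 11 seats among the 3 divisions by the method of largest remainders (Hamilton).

Standard divisor: 104428 ÷ 11 ≈ 9493.455.
Standard quotas: Oakdale 1.2001, Rivermont 6.1617, Pinehurst 3.6382.
Lower quotas: Oakdale 1, Rivermont 6, Pinehurst 3 (sum 10, leaving 1 seat).
Remainders in descending order: Pinehurst 0.6382, Oakdale 0.2001, Rivermont 0.1617.
Largest remainder: Pinehurst receives the extra seat.

Oakdale=1; Rivermont=6; Pinehurst=4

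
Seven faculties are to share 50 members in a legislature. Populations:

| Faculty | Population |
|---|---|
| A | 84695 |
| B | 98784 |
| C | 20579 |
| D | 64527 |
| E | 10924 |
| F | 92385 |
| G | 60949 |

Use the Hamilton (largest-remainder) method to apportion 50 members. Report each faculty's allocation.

Standard divisor: 432843 ÷ 50 ≈ 8656.86.
Standard quotas: A 9.7836, B 11.4111, C 2.3772, D 7.4539, E 1.2619, F 10.6719, G 7.0405.
Lower quotas: A 9, B 11, C 2, D 7, E 1, F 10, G 7 (sum 47, leaving 3 seats).
Remainders in descending order: A 0.7836, F 0.6719, D 0.4539, B 0.4111, C 0.3772, E 0.2619, G 0.0405.
The surplus seats go to A, F, D.

A 10, B 11, C 2, D 8, E 1, F 11, G 7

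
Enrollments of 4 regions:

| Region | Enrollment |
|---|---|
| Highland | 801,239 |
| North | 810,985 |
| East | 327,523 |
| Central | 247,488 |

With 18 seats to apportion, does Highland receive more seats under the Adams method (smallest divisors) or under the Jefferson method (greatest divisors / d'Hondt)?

Adams: Highland 6, North 7, East 3, Central 2.
Jefferson: Highland 7, North 7, East 2, Central 2.
Highland gets 6 under Adams and 7 under Jefferson.

Jefferson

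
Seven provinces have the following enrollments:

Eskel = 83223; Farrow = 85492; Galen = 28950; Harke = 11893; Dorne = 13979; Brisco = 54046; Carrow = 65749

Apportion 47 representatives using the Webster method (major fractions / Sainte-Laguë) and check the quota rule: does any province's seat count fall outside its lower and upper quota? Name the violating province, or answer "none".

Standard quotas: Eskel 11.393, Farrow 11.703, Galen 3.963, Harke 1.628, Dorne 1.914, Brisco 7.399, Carrow 9.001.
Webster allocation: Eskel 11, Farrow 12, Galen 4, Harke 2, Dorne 2, Brisco 7, Carrow 9.
Every allocation lies between the lower and upper quota.

none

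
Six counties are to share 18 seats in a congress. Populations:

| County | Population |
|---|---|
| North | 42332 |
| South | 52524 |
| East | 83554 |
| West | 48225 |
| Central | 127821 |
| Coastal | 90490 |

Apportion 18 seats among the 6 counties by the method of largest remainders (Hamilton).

North=2, South=2, East=3, West=2, Central=5, Coastal=4

Total 444946; standard divisor 444946/18 ≈ 24719.222.
Standard quotas: North 1.7125, South 2.1248, East 3.3801, West 1.9509, Central 5.1709, Coastal 3.6607.
Lower quotas: North 1, South 2, East 3, West 1, Central 5, Coastal 3 (sum 15, leaving 3 seats).
Remainders in descending order: West 0.9509, North 0.7125, Coastal 0.6607, East 0.3801, Central 0.1709, South 0.1248.
The surplus seats go to West, North, Coastal.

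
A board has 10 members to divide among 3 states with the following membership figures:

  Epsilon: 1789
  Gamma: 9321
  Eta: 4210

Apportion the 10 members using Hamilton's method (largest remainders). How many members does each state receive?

Standard divisor: 15320 ÷ 10 = 1532.
Standard quotas: Epsilon 1.1678, Gamma 6.0842, Eta 2.7480.
Lower quotas: Epsilon 1, Gamma 6, Eta 2 (sum 9, leaving 1 seat).
Remainders in descending order: Eta 0.7480, Epsilon 0.1678, Gamma 0.0842.
The surplus seat goes to Eta.

Epsilon=1; Gamma=6; Eta=3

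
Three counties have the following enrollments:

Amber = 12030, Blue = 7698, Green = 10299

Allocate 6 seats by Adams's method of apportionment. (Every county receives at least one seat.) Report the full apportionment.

Amber: 2, Blue: 2, Green: 2

Standard divisor 30027/6 ≈ 5004.5; standard quotas: Amber 2.404, Blue 1.538, Green 2.058.
Rounding up gives 3, 2, 3 = 8 seats, so the divisor must be adjusted.
With modified divisor 6900: modified quotas Amber 1.743, Blue 1.116, Green 1.493.
Rounding up: Amber 2, Blue 2, Green 2 (total 6).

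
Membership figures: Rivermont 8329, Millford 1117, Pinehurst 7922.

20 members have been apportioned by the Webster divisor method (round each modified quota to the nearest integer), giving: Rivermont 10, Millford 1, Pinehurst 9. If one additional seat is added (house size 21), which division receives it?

Priority for the next seat is population ÷ (current seats + 0.5).
Priorities: Rivermont 793.238, Millford 744.667, Pinehurst 833.895.
Highest priority: Pinehurst.

Pinehurst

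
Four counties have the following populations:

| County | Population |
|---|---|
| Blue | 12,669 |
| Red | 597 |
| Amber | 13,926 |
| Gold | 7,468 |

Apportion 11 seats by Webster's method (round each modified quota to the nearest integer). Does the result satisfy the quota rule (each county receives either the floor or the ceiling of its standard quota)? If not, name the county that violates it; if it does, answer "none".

Standard quotas: Blue 4.021, Red 0.189, Amber 4.420, Gold 2.370.
Webster allocation: Blue 4, Red 0, Amber 5, Gold 2.
Every allocation lies between the lower and upper quota.

none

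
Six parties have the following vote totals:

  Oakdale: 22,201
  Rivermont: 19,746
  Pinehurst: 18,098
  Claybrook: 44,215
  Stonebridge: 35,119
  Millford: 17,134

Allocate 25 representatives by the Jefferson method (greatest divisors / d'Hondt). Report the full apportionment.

Oakdale: 3; Rivermont: 3; Pinehurst: 3; Claybrook: 7; Stonebridge: 6; Millford: 3

Standard divisor 156513/25 ≈ 6260.52; standard quotas: Oakdale 3.546, Rivermont 3.154, Pinehurst 2.891, Claybrook 7.063, Stonebridge 5.610, Millford 2.737.
Rounding down gives 3, 3, 2, 7, 5, 2 = 22 seats, so the divisor must be adjusted.
With modified divisor 5600: modified quotas Oakdale 3.964, Rivermont 3.526, Pinehurst 3.232, Claybrook 7.896, Stonebridge 6.271, Millford 3.060.
Rounding down: Oakdale 3, Rivermont 3, Pinehurst 3, Claybrook 7, Stonebridge 6, Millford 3 (total 25).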